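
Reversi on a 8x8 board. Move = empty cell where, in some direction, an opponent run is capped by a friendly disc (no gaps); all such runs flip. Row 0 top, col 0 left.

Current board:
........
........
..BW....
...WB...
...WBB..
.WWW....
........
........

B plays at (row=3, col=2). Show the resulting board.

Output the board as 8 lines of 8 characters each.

Answer: ........
........
..BW....
..BBB...
...WBB..
.WWW....
........
........

Derivation:
Place B at (3,2); scan 8 dirs for brackets.
Dir NW: first cell '.' (not opp) -> no flip
Dir N: first cell 'B' (not opp) -> no flip
Dir NE: opp run (2,3), next='.' -> no flip
Dir W: first cell '.' (not opp) -> no flip
Dir E: opp run (3,3) capped by B -> flip
Dir SW: first cell '.' (not opp) -> no flip
Dir S: first cell '.' (not opp) -> no flip
Dir SE: opp run (4,3), next='.' -> no flip
All flips: (3,3)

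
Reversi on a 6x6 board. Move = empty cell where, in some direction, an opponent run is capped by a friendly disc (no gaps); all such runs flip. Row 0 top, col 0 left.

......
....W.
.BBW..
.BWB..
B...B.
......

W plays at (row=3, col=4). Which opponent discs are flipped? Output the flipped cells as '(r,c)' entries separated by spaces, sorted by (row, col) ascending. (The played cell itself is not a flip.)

Answer: (3,3)

Derivation:
Dir NW: first cell 'W' (not opp) -> no flip
Dir N: first cell '.' (not opp) -> no flip
Dir NE: first cell '.' (not opp) -> no flip
Dir W: opp run (3,3) capped by W -> flip
Dir E: first cell '.' (not opp) -> no flip
Dir SW: first cell '.' (not opp) -> no flip
Dir S: opp run (4,4), next='.' -> no flip
Dir SE: first cell '.' (not opp) -> no flip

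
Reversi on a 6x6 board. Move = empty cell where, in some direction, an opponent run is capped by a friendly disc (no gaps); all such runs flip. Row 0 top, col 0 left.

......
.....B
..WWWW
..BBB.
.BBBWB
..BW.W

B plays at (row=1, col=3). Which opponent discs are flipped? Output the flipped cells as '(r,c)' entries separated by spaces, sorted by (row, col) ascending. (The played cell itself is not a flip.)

Dir NW: first cell '.' (not opp) -> no flip
Dir N: first cell '.' (not opp) -> no flip
Dir NE: first cell '.' (not opp) -> no flip
Dir W: first cell '.' (not opp) -> no flip
Dir E: first cell '.' (not opp) -> no flip
Dir SW: opp run (2,2), next='.' -> no flip
Dir S: opp run (2,3) capped by B -> flip
Dir SE: opp run (2,4), next='.' -> no flip

Answer: (2,3)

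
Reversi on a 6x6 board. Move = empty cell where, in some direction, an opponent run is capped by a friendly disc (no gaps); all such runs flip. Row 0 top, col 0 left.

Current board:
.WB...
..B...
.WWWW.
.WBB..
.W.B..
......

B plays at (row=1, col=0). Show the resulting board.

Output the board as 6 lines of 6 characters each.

Answer: .WB...
B.B...
.BWWW.
.WBB..
.W.B..
......

Derivation:
Place B at (1,0); scan 8 dirs for brackets.
Dir NW: edge -> no flip
Dir N: first cell '.' (not opp) -> no flip
Dir NE: opp run (0,1), next=edge -> no flip
Dir W: edge -> no flip
Dir E: first cell '.' (not opp) -> no flip
Dir SW: edge -> no flip
Dir S: first cell '.' (not opp) -> no flip
Dir SE: opp run (2,1) capped by B -> flip
All flips: (2,1)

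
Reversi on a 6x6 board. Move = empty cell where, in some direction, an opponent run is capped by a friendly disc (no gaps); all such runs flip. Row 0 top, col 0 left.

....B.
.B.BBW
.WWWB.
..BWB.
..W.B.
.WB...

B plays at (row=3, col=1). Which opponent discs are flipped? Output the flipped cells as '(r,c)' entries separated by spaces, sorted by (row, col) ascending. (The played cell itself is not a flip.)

Answer: (2,1) (2,2)

Derivation:
Dir NW: first cell '.' (not opp) -> no flip
Dir N: opp run (2,1) capped by B -> flip
Dir NE: opp run (2,2) capped by B -> flip
Dir W: first cell '.' (not opp) -> no flip
Dir E: first cell 'B' (not opp) -> no flip
Dir SW: first cell '.' (not opp) -> no flip
Dir S: first cell '.' (not opp) -> no flip
Dir SE: opp run (4,2), next='.' -> no flip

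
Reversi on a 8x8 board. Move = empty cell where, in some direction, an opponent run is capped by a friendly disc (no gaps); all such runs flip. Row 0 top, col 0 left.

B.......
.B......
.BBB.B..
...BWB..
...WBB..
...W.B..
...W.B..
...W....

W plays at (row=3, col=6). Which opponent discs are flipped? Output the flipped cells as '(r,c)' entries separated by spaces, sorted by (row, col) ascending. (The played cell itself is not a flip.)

Answer: (3,5)

Derivation:
Dir NW: opp run (2,5), next='.' -> no flip
Dir N: first cell '.' (not opp) -> no flip
Dir NE: first cell '.' (not opp) -> no flip
Dir W: opp run (3,5) capped by W -> flip
Dir E: first cell '.' (not opp) -> no flip
Dir SW: opp run (4,5), next='.' -> no flip
Dir S: first cell '.' (not opp) -> no flip
Dir SE: first cell '.' (not opp) -> no flip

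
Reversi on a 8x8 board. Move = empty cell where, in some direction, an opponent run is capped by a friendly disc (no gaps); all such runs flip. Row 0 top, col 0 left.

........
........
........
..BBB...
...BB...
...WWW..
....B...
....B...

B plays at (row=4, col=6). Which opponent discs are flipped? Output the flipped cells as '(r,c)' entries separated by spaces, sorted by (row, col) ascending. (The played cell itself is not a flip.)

Answer: (5,5)

Derivation:
Dir NW: first cell '.' (not opp) -> no flip
Dir N: first cell '.' (not opp) -> no flip
Dir NE: first cell '.' (not opp) -> no flip
Dir W: first cell '.' (not opp) -> no flip
Dir E: first cell '.' (not opp) -> no flip
Dir SW: opp run (5,5) capped by B -> flip
Dir S: first cell '.' (not opp) -> no flip
Dir SE: first cell '.' (not opp) -> no flip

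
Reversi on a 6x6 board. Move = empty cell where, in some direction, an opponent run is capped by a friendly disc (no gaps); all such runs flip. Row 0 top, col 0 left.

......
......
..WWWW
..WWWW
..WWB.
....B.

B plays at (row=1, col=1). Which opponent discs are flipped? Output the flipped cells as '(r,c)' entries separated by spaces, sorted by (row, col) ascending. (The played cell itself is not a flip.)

Answer: (2,2) (3,3)

Derivation:
Dir NW: first cell '.' (not opp) -> no flip
Dir N: first cell '.' (not opp) -> no flip
Dir NE: first cell '.' (not opp) -> no flip
Dir W: first cell '.' (not opp) -> no flip
Dir E: first cell '.' (not opp) -> no flip
Dir SW: first cell '.' (not opp) -> no flip
Dir S: first cell '.' (not opp) -> no flip
Dir SE: opp run (2,2) (3,3) capped by B -> flip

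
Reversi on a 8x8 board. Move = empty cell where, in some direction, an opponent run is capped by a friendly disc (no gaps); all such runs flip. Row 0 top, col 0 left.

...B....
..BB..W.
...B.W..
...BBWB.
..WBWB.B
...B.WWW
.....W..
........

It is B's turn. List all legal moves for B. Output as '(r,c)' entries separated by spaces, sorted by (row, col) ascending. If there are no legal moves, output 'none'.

Answer: (0,7) (1,4) (1,5) (2,6) (3,1) (4,1) (5,1) (5,4) (6,6) (6,7) (7,4) (7,5)

Derivation:
(0,5): no bracket -> illegal
(0,6): no bracket -> illegal
(0,7): flips 2 -> legal
(1,4): flips 1 -> legal
(1,5): flips 2 -> legal
(1,7): no bracket -> illegal
(2,4): no bracket -> illegal
(2,6): flips 2 -> legal
(2,7): no bracket -> illegal
(3,1): flips 1 -> legal
(3,2): no bracket -> illegal
(4,1): flips 1 -> legal
(4,6): no bracket -> illegal
(5,1): flips 1 -> legal
(5,2): no bracket -> illegal
(5,4): flips 1 -> legal
(6,4): no bracket -> illegal
(6,6): flips 2 -> legal
(6,7): flips 2 -> legal
(7,4): flips 2 -> legal
(7,5): flips 2 -> legal
(7,6): no bracket -> illegal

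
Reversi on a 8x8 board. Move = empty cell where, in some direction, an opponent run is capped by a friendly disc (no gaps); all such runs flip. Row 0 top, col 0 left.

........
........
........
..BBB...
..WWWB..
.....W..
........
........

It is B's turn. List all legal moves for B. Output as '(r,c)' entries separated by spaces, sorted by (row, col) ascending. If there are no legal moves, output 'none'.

(3,1): no bracket -> illegal
(3,5): no bracket -> illegal
(4,1): flips 3 -> legal
(4,6): no bracket -> illegal
(5,1): flips 1 -> legal
(5,2): flips 2 -> legal
(5,3): flips 1 -> legal
(5,4): flips 2 -> legal
(5,6): no bracket -> illegal
(6,4): no bracket -> illegal
(6,5): flips 1 -> legal
(6,6): flips 2 -> legal

Answer: (4,1) (5,1) (5,2) (5,3) (5,4) (6,5) (6,6)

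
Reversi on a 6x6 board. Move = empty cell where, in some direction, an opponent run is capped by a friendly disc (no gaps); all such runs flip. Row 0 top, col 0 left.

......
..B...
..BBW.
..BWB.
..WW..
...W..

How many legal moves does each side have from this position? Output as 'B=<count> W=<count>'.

-- B to move --
(1,3): no bracket -> illegal
(1,4): flips 1 -> legal
(1,5): no bracket -> illegal
(2,5): flips 1 -> legal
(3,1): no bracket -> illegal
(3,5): no bracket -> illegal
(4,1): no bracket -> illegal
(4,4): flips 1 -> legal
(5,1): no bracket -> illegal
(5,2): flips 2 -> legal
(5,4): flips 1 -> legal
B mobility = 5
-- W to move --
(0,1): no bracket -> illegal
(0,2): flips 3 -> legal
(0,3): no bracket -> illegal
(1,1): flips 1 -> legal
(1,3): flips 1 -> legal
(1,4): no bracket -> illegal
(2,1): flips 3 -> legal
(2,5): flips 1 -> legal
(3,1): flips 1 -> legal
(3,5): flips 1 -> legal
(4,1): no bracket -> illegal
(4,4): flips 1 -> legal
(4,5): no bracket -> illegal
W mobility = 8

Answer: B=5 W=8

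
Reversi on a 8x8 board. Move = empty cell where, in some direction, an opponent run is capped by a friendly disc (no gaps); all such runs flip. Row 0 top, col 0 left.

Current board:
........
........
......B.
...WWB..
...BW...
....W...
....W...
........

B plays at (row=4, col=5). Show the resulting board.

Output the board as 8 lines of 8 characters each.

Place B at (4,5); scan 8 dirs for brackets.
Dir NW: opp run (3,4), next='.' -> no flip
Dir N: first cell 'B' (not opp) -> no flip
Dir NE: first cell '.' (not opp) -> no flip
Dir W: opp run (4,4) capped by B -> flip
Dir E: first cell '.' (not opp) -> no flip
Dir SW: opp run (5,4), next='.' -> no flip
Dir S: first cell '.' (not opp) -> no flip
Dir SE: first cell '.' (not opp) -> no flip
All flips: (4,4)

Answer: ........
........
......B.
...WWB..
...BBB..
....W...
....W...
........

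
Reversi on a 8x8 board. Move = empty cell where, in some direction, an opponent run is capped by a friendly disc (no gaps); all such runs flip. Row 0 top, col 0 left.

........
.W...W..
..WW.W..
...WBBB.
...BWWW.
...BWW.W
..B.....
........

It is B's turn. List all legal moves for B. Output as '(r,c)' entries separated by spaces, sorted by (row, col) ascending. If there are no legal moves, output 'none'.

(0,0): no bracket -> illegal
(0,1): no bracket -> illegal
(0,2): no bracket -> illegal
(0,4): no bracket -> illegal
(0,5): flips 2 -> legal
(0,6): no bracket -> illegal
(1,0): no bracket -> illegal
(1,2): flips 1 -> legal
(1,3): flips 2 -> legal
(1,4): flips 1 -> legal
(1,6): flips 1 -> legal
(2,0): no bracket -> illegal
(2,1): no bracket -> illegal
(2,4): no bracket -> illegal
(2,6): no bracket -> illegal
(3,1): no bracket -> illegal
(3,2): flips 1 -> legal
(3,7): no bracket -> illegal
(4,2): no bracket -> illegal
(4,7): flips 3 -> legal
(5,6): flips 4 -> legal
(6,3): flips 2 -> legal
(6,4): flips 2 -> legal
(6,5): flips 3 -> legal
(6,6): no bracket -> illegal
(6,7): no bracket -> illegal

Answer: (0,5) (1,2) (1,3) (1,4) (1,6) (3,2) (4,7) (5,6) (6,3) (6,4) (6,5)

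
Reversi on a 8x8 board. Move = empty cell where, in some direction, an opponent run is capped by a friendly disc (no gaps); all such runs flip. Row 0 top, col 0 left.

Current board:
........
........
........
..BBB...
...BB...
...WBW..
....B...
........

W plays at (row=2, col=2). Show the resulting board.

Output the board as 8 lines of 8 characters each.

Place W at (2,2); scan 8 dirs for brackets.
Dir NW: first cell '.' (not opp) -> no flip
Dir N: first cell '.' (not opp) -> no flip
Dir NE: first cell '.' (not opp) -> no flip
Dir W: first cell '.' (not opp) -> no flip
Dir E: first cell '.' (not opp) -> no flip
Dir SW: first cell '.' (not opp) -> no flip
Dir S: opp run (3,2), next='.' -> no flip
Dir SE: opp run (3,3) (4,4) capped by W -> flip
All flips: (3,3) (4,4)

Answer: ........
........
..W.....
..BWB...
...BW...
...WBW..
....B...
........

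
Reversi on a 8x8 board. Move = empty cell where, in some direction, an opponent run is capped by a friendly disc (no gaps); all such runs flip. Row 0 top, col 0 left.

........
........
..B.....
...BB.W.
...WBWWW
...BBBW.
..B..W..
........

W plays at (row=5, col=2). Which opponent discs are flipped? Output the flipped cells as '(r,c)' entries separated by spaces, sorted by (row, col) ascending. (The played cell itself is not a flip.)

Dir NW: first cell '.' (not opp) -> no flip
Dir N: first cell '.' (not opp) -> no flip
Dir NE: first cell 'W' (not opp) -> no flip
Dir W: first cell '.' (not opp) -> no flip
Dir E: opp run (5,3) (5,4) (5,5) capped by W -> flip
Dir SW: first cell '.' (not opp) -> no flip
Dir S: opp run (6,2), next='.' -> no flip
Dir SE: first cell '.' (not opp) -> no flip

Answer: (5,3) (5,4) (5,5)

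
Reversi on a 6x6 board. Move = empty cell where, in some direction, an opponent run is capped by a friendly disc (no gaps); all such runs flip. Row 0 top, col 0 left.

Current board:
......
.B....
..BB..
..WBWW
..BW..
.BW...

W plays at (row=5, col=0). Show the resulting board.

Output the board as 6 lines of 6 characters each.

Answer: ......
.B....
..BB..
..WBWW
..BW..
WWW...

Derivation:
Place W at (5,0); scan 8 dirs for brackets.
Dir NW: edge -> no flip
Dir N: first cell '.' (not opp) -> no flip
Dir NE: first cell '.' (not opp) -> no flip
Dir W: edge -> no flip
Dir E: opp run (5,1) capped by W -> flip
Dir SW: edge -> no flip
Dir S: edge -> no flip
Dir SE: edge -> no flip
All flips: (5,1)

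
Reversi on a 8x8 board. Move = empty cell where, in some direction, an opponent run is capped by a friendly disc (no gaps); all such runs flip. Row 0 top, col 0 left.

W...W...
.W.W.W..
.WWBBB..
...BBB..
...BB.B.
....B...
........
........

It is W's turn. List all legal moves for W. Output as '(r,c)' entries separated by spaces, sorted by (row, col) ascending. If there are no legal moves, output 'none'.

(1,2): no bracket -> illegal
(1,4): no bracket -> illegal
(1,6): no bracket -> illegal
(2,6): flips 3 -> legal
(3,2): no bracket -> illegal
(3,6): no bracket -> illegal
(3,7): no bracket -> illegal
(4,2): flips 2 -> legal
(4,5): flips 2 -> legal
(4,7): no bracket -> illegal
(5,2): no bracket -> illegal
(5,3): flips 3 -> legal
(5,5): flips 2 -> legal
(5,6): no bracket -> illegal
(5,7): flips 3 -> legal
(6,3): no bracket -> illegal
(6,4): no bracket -> illegal
(6,5): no bracket -> illegal

Answer: (2,6) (4,2) (4,5) (5,3) (5,5) (5,7)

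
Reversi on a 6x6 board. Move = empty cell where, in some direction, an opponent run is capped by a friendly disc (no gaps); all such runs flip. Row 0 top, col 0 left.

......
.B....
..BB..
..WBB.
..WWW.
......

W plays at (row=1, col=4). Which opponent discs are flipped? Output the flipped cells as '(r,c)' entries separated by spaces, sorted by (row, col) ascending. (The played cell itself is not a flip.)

Dir NW: first cell '.' (not opp) -> no flip
Dir N: first cell '.' (not opp) -> no flip
Dir NE: first cell '.' (not opp) -> no flip
Dir W: first cell '.' (not opp) -> no flip
Dir E: first cell '.' (not opp) -> no flip
Dir SW: opp run (2,3) capped by W -> flip
Dir S: first cell '.' (not opp) -> no flip
Dir SE: first cell '.' (not opp) -> no flip

Answer: (2,3)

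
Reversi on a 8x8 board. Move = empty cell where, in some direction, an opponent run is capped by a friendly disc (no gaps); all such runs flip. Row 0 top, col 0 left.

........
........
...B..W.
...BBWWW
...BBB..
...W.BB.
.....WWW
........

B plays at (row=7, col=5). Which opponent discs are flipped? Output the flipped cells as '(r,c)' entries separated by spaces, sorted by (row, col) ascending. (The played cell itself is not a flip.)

Answer: (6,5)

Derivation:
Dir NW: first cell '.' (not opp) -> no flip
Dir N: opp run (6,5) capped by B -> flip
Dir NE: opp run (6,6), next='.' -> no flip
Dir W: first cell '.' (not opp) -> no flip
Dir E: first cell '.' (not opp) -> no flip
Dir SW: edge -> no flip
Dir S: edge -> no flip
Dir SE: edge -> no flip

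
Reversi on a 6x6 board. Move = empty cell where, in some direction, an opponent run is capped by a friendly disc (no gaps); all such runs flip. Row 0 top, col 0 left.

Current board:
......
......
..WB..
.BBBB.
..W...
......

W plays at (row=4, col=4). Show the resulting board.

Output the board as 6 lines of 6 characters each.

Answer: ......
......
..WB..
.BBWB.
..W.W.
......

Derivation:
Place W at (4,4); scan 8 dirs for brackets.
Dir NW: opp run (3,3) capped by W -> flip
Dir N: opp run (3,4), next='.' -> no flip
Dir NE: first cell '.' (not opp) -> no flip
Dir W: first cell '.' (not opp) -> no flip
Dir E: first cell '.' (not opp) -> no flip
Dir SW: first cell '.' (not opp) -> no flip
Dir S: first cell '.' (not opp) -> no flip
Dir SE: first cell '.' (not opp) -> no flip
All flips: (3,3)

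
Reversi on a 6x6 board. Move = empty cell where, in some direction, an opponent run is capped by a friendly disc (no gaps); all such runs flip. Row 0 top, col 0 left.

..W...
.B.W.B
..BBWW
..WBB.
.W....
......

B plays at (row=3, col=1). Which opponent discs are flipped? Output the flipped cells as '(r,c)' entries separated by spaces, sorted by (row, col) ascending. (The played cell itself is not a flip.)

Answer: (3,2)

Derivation:
Dir NW: first cell '.' (not opp) -> no flip
Dir N: first cell '.' (not opp) -> no flip
Dir NE: first cell 'B' (not opp) -> no flip
Dir W: first cell '.' (not opp) -> no flip
Dir E: opp run (3,2) capped by B -> flip
Dir SW: first cell '.' (not opp) -> no flip
Dir S: opp run (4,1), next='.' -> no flip
Dir SE: first cell '.' (not opp) -> no flip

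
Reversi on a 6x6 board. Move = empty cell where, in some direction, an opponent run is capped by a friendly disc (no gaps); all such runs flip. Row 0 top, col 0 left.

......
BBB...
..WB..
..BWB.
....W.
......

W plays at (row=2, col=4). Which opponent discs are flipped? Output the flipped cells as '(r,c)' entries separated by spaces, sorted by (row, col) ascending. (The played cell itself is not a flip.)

Answer: (2,3) (3,4)

Derivation:
Dir NW: first cell '.' (not opp) -> no flip
Dir N: first cell '.' (not opp) -> no flip
Dir NE: first cell '.' (not opp) -> no flip
Dir W: opp run (2,3) capped by W -> flip
Dir E: first cell '.' (not opp) -> no flip
Dir SW: first cell 'W' (not opp) -> no flip
Dir S: opp run (3,4) capped by W -> flip
Dir SE: first cell '.' (not opp) -> no flip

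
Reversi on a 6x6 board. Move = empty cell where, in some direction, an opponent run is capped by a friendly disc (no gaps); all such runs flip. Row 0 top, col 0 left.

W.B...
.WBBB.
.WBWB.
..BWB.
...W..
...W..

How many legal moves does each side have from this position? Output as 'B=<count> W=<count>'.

Answer: B=7 W=9

Derivation:
-- B to move --
(0,1): no bracket -> illegal
(1,0): flips 2 -> legal
(2,0): flips 2 -> legal
(3,0): flips 1 -> legal
(3,1): no bracket -> illegal
(4,2): flips 1 -> legal
(4,4): flips 1 -> legal
(5,2): flips 1 -> legal
(5,4): flips 1 -> legal
B mobility = 7
-- W to move --
(0,1): flips 1 -> legal
(0,3): flips 2 -> legal
(0,4): no bracket -> illegal
(0,5): flips 1 -> legal
(1,5): flips 4 -> legal
(2,5): flips 2 -> legal
(3,1): flips 1 -> legal
(3,5): flips 1 -> legal
(4,1): flips 1 -> legal
(4,2): no bracket -> illegal
(4,4): no bracket -> illegal
(4,5): flips 1 -> legal
W mobility = 9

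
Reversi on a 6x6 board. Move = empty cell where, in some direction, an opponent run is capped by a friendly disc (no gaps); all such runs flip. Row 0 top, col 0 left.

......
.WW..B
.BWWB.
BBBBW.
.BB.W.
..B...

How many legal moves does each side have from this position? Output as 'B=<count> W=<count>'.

-- B to move --
(0,0): flips 2 -> legal
(0,1): flips 1 -> legal
(0,2): flips 2 -> legal
(0,3): flips 1 -> legal
(1,0): no bracket -> illegal
(1,3): flips 2 -> legal
(1,4): flips 1 -> legal
(2,0): no bracket -> illegal
(2,5): no bracket -> illegal
(3,5): flips 1 -> legal
(4,3): no bracket -> illegal
(4,5): no bracket -> illegal
(5,3): no bracket -> illegal
(5,4): flips 2 -> legal
(5,5): flips 1 -> legal
B mobility = 9
-- W to move --
(0,4): no bracket -> illegal
(0,5): no bracket -> illegal
(1,0): no bracket -> illegal
(1,3): no bracket -> illegal
(1,4): flips 1 -> legal
(2,0): flips 1 -> legal
(2,5): flips 1 -> legal
(3,5): no bracket -> illegal
(4,0): flips 1 -> legal
(4,3): flips 1 -> legal
(5,0): flips 2 -> legal
(5,1): flips 3 -> legal
(5,3): no bracket -> illegal
W mobility = 7

Answer: B=9 W=7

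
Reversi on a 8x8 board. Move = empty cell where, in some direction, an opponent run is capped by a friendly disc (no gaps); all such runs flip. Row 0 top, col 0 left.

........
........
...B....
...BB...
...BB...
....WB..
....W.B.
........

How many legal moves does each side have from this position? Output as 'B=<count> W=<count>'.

Answer: B=4 W=4

Derivation:
-- B to move --
(4,5): no bracket -> illegal
(5,3): flips 1 -> legal
(6,3): no bracket -> illegal
(6,5): flips 1 -> legal
(7,3): flips 1 -> legal
(7,4): flips 2 -> legal
(7,5): no bracket -> illegal
B mobility = 4
-- W to move --
(1,2): no bracket -> illegal
(1,3): no bracket -> illegal
(1,4): no bracket -> illegal
(2,2): no bracket -> illegal
(2,4): flips 2 -> legal
(2,5): no bracket -> illegal
(3,2): flips 1 -> legal
(3,5): no bracket -> illegal
(4,2): no bracket -> illegal
(4,5): no bracket -> illegal
(4,6): flips 1 -> legal
(5,2): no bracket -> illegal
(5,3): no bracket -> illegal
(5,6): flips 1 -> legal
(5,7): no bracket -> illegal
(6,5): no bracket -> illegal
(6,7): no bracket -> illegal
(7,5): no bracket -> illegal
(7,6): no bracket -> illegal
(7,7): no bracket -> illegal
W mobility = 4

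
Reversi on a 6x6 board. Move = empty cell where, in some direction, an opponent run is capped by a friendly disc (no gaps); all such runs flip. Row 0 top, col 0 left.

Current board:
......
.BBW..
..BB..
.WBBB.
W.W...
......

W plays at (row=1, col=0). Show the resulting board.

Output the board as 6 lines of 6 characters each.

Place W at (1,0); scan 8 dirs for brackets.
Dir NW: edge -> no flip
Dir N: first cell '.' (not opp) -> no flip
Dir NE: first cell '.' (not opp) -> no flip
Dir W: edge -> no flip
Dir E: opp run (1,1) (1,2) capped by W -> flip
Dir SW: edge -> no flip
Dir S: first cell '.' (not opp) -> no flip
Dir SE: first cell '.' (not opp) -> no flip
All flips: (1,1) (1,2)

Answer: ......
WWWW..
..BB..
.WBBB.
W.W...
......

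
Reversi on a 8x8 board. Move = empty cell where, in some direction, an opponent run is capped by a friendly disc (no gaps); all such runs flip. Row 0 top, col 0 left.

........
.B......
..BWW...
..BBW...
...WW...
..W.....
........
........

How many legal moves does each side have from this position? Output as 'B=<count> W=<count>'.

Answer: B=8 W=5

Derivation:
-- B to move --
(1,2): no bracket -> illegal
(1,3): flips 1 -> legal
(1,4): flips 1 -> legal
(1,5): flips 1 -> legal
(2,5): flips 2 -> legal
(3,5): flips 1 -> legal
(4,1): no bracket -> illegal
(4,2): no bracket -> illegal
(4,5): no bracket -> illegal
(5,1): no bracket -> illegal
(5,3): flips 1 -> legal
(5,4): flips 1 -> legal
(5,5): flips 1 -> legal
(6,1): no bracket -> illegal
(6,2): no bracket -> illegal
(6,3): no bracket -> illegal
B mobility = 8
-- W to move --
(0,0): flips 3 -> legal
(0,1): no bracket -> illegal
(0,2): no bracket -> illegal
(1,0): no bracket -> illegal
(1,2): no bracket -> illegal
(1,3): no bracket -> illegal
(2,0): no bracket -> illegal
(2,1): flips 2 -> legal
(3,1): flips 2 -> legal
(4,1): flips 1 -> legal
(4,2): flips 1 -> legal
W mobility = 5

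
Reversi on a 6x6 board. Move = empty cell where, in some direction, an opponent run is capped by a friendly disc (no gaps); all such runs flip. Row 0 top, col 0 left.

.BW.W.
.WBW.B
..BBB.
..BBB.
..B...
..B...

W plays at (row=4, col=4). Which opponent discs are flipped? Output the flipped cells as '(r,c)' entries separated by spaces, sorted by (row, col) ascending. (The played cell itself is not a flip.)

Answer: (2,2) (3,3)

Derivation:
Dir NW: opp run (3,3) (2,2) capped by W -> flip
Dir N: opp run (3,4) (2,4), next='.' -> no flip
Dir NE: first cell '.' (not opp) -> no flip
Dir W: first cell '.' (not opp) -> no flip
Dir E: first cell '.' (not opp) -> no flip
Dir SW: first cell '.' (not opp) -> no flip
Dir S: first cell '.' (not opp) -> no flip
Dir SE: first cell '.' (not opp) -> no flip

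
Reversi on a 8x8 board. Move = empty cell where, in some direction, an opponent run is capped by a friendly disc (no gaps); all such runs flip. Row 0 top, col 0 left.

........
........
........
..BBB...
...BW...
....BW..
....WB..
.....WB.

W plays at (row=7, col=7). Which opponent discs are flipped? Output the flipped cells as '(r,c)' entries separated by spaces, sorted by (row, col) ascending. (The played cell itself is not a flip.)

Dir NW: first cell '.' (not opp) -> no flip
Dir N: first cell '.' (not opp) -> no flip
Dir NE: edge -> no flip
Dir W: opp run (7,6) capped by W -> flip
Dir E: edge -> no flip
Dir SW: edge -> no flip
Dir S: edge -> no flip
Dir SE: edge -> no flip

Answer: (7,6)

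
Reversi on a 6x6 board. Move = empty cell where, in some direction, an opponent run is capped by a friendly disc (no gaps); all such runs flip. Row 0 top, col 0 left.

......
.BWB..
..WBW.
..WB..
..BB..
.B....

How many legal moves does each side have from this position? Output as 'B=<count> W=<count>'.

Answer: B=8 W=9

Derivation:
-- B to move --
(0,1): flips 1 -> legal
(0,2): flips 3 -> legal
(0,3): no bracket -> illegal
(1,4): no bracket -> illegal
(1,5): flips 1 -> legal
(2,1): flips 2 -> legal
(2,5): flips 1 -> legal
(3,1): flips 2 -> legal
(3,4): no bracket -> illegal
(3,5): flips 1 -> legal
(4,1): flips 1 -> legal
B mobility = 8
-- W to move --
(0,0): flips 1 -> legal
(0,1): no bracket -> illegal
(0,2): flips 1 -> legal
(0,3): no bracket -> illegal
(0,4): flips 1 -> legal
(1,0): flips 1 -> legal
(1,4): flips 2 -> legal
(2,0): no bracket -> illegal
(2,1): no bracket -> illegal
(3,1): no bracket -> illegal
(3,4): flips 2 -> legal
(4,0): no bracket -> illegal
(4,1): no bracket -> illegal
(4,4): flips 1 -> legal
(5,0): no bracket -> illegal
(5,2): flips 1 -> legal
(5,3): no bracket -> illegal
(5,4): flips 1 -> legal
W mobility = 9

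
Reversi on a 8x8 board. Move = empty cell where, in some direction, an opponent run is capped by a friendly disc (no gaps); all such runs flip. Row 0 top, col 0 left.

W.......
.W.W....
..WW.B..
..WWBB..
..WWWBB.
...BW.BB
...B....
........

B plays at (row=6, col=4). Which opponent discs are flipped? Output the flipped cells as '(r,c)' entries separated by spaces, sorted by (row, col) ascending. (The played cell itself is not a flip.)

Answer: (4,4) (5,4)

Derivation:
Dir NW: first cell 'B' (not opp) -> no flip
Dir N: opp run (5,4) (4,4) capped by B -> flip
Dir NE: first cell '.' (not opp) -> no flip
Dir W: first cell 'B' (not opp) -> no flip
Dir E: first cell '.' (not opp) -> no flip
Dir SW: first cell '.' (not opp) -> no flip
Dir S: first cell '.' (not opp) -> no flip
Dir SE: first cell '.' (not opp) -> no flip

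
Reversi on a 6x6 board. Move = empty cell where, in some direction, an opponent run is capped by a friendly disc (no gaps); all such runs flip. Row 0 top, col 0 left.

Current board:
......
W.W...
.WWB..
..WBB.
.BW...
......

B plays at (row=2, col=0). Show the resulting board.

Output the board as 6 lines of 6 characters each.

Place B at (2,0); scan 8 dirs for brackets.
Dir NW: edge -> no flip
Dir N: opp run (1,0), next='.' -> no flip
Dir NE: first cell '.' (not opp) -> no flip
Dir W: edge -> no flip
Dir E: opp run (2,1) (2,2) capped by B -> flip
Dir SW: edge -> no flip
Dir S: first cell '.' (not opp) -> no flip
Dir SE: first cell '.' (not opp) -> no flip
All flips: (2,1) (2,2)

Answer: ......
W.W...
BBBB..
..WBB.
.BW...
......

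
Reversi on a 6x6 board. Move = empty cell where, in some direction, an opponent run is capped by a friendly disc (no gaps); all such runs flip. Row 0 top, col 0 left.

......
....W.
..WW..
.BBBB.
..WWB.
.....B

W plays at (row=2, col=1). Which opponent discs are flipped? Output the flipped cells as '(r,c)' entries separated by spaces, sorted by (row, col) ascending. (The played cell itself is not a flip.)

Dir NW: first cell '.' (not opp) -> no flip
Dir N: first cell '.' (not opp) -> no flip
Dir NE: first cell '.' (not opp) -> no flip
Dir W: first cell '.' (not opp) -> no flip
Dir E: first cell 'W' (not opp) -> no flip
Dir SW: first cell '.' (not opp) -> no flip
Dir S: opp run (3,1), next='.' -> no flip
Dir SE: opp run (3,2) capped by W -> flip

Answer: (3,2)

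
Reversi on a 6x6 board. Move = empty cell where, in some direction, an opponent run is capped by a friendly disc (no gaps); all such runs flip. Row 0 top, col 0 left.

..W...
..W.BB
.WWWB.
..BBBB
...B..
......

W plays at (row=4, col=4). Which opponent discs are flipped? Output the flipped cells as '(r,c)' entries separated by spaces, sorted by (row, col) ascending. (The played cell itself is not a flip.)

Answer: (3,3)

Derivation:
Dir NW: opp run (3,3) capped by W -> flip
Dir N: opp run (3,4) (2,4) (1,4), next='.' -> no flip
Dir NE: opp run (3,5), next=edge -> no flip
Dir W: opp run (4,3), next='.' -> no flip
Dir E: first cell '.' (not opp) -> no flip
Dir SW: first cell '.' (not opp) -> no flip
Dir S: first cell '.' (not opp) -> no flip
Dir SE: first cell '.' (not opp) -> no flip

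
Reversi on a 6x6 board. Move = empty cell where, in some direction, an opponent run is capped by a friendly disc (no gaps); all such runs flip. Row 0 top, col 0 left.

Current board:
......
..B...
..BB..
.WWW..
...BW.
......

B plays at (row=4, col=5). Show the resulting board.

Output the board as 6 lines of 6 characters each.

Place B at (4,5); scan 8 dirs for brackets.
Dir NW: first cell '.' (not opp) -> no flip
Dir N: first cell '.' (not opp) -> no flip
Dir NE: edge -> no flip
Dir W: opp run (4,4) capped by B -> flip
Dir E: edge -> no flip
Dir SW: first cell '.' (not opp) -> no flip
Dir S: first cell '.' (not opp) -> no flip
Dir SE: edge -> no flip
All flips: (4,4)

Answer: ......
..B...
..BB..
.WWW..
...BBB
......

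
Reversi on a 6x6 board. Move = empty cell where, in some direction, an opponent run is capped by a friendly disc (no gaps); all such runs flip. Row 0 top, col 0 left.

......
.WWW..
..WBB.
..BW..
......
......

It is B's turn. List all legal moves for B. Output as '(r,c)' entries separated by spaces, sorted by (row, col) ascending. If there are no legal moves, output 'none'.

Answer: (0,1) (0,2) (0,3) (2,1) (3,4) (4,2) (4,3)

Derivation:
(0,0): no bracket -> illegal
(0,1): flips 1 -> legal
(0,2): flips 3 -> legal
(0,3): flips 1 -> legal
(0,4): no bracket -> illegal
(1,0): no bracket -> illegal
(1,4): no bracket -> illegal
(2,0): no bracket -> illegal
(2,1): flips 1 -> legal
(3,1): no bracket -> illegal
(3,4): flips 1 -> legal
(4,2): flips 1 -> legal
(4,3): flips 1 -> legal
(4,4): no bracket -> illegal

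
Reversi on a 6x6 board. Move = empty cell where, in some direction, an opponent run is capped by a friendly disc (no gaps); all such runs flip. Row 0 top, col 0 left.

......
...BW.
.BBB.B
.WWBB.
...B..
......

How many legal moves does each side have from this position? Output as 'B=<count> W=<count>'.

Answer: B=7 W=6

Derivation:
-- B to move --
(0,3): flips 1 -> legal
(0,4): no bracket -> illegal
(0,5): flips 1 -> legal
(1,5): flips 1 -> legal
(2,0): no bracket -> illegal
(2,4): no bracket -> illegal
(3,0): flips 2 -> legal
(4,0): flips 1 -> legal
(4,1): flips 2 -> legal
(4,2): flips 1 -> legal
B mobility = 7
-- W to move --
(0,2): no bracket -> illegal
(0,3): no bracket -> illegal
(0,4): flips 2 -> legal
(1,0): flips 1 -> legal
(1,1): flips 1 -> legal
(1,2): flips 2 -> legal
(1,5): no bracket -> illegal
(2,0): no bracket -> illegal
(2,4): no bracket -> illegal
(3,0): no bracket -> illegal
(3,5): flips 2 -> legal
(4,2): no bracket -> illegal
(4,4): no bracket -> illegal
(4,5): no bracket -> illegal
(5,2): no bracket -> illegal
(5,3): no bracket -> illegal
(5,4): flips 1 -> legal
W mobility = 6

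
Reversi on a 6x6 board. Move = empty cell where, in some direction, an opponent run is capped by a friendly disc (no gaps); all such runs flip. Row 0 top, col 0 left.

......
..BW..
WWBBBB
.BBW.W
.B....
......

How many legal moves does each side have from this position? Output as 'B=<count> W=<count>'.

Answer: B=12 W=8

Derivation:
-- B to move --
(0,2): flips 1 -> legal
(0,3): flips 1 -> legal
(0,4): flips 1 -> legal
(1,0): flips 1 -> legal
(1,1): flips 1 -> legal
(1,4): flips 1 -> legal
(3,0): flips 1 -> legal
(3,4): flips 1 -> legal
(4,2): flips 1 -> legal
(4,3): flips 1 -> legal
(4,4): flips 1 -> legal
(4,5): flips 1 -> legal
B mobility = 12
-- W to move --
(0,1): no bracket -> illegal
(0,2): no bracket -> illegal
(0,3): flips 1 -> legal
(1,1): flips 2 -> legal
(1,4): no bracket -> illegal
(1,5): flips 2 -> legal
(3,0): flips 2 -> legal
(3,4): no bracket -> illegal
(4,0): flips 2 -> legal
(4,2): flips 1 -> legal
(4,3): flips 1 -> legal
(5,0): no bracket -> illegal
(5,1): flips 2 -> legal
(5,2): no bracket -> illegal
W mobility = 8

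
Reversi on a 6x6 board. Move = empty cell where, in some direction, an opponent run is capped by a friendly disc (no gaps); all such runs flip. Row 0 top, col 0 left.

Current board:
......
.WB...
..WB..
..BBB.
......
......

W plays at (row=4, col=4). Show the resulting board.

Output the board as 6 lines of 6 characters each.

Answer: ......
.WB...
..WB..
..BWB.
....W.
......

Derivation:
Place W at (4,4); scan 8 dirs for brackets.
Dir NW: opp run (3,3) capped by W -> flip
Dir N: opp run (3,4), next='.' -> no flip
Dir NE: first cell '.' (not opp) -> no flip
Dir W: first cell '.' (not opp) -> no flip
Dir E: first cell '.' (not opp) -> no flip
Dir SW: first cell '.' (not opp) -> no flip
Dir S: first cell '.' (not opp) -> no flip
Dir SE: first cell '.' (not opp) -> no flip
All flips: (3,3)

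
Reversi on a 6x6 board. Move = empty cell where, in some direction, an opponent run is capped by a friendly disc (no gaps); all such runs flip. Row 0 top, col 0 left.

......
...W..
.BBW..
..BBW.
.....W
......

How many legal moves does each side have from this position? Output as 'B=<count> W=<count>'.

-- B to move --
(0,2): no bracket -> illegal
(0,3): flips 2 -> legal
(0,4): flips 1 -> legal
(1,2): no bracket -> illegal
(1,4): flips 1 -> legal
(2,4): flips 1 -> legal
(2,5): no bracket -> illegal
(3,5): flips 1 -> legal
(4,3): no bracket -> illegal
(4,4): no bracket -> illegal
(5,4): no bracket -> illegal
(5,5): no bracket -> illegal
B mobility = 5
-- W to move --
(1,0): no bracket -> illegal
(1,1): no bracket -> illegal
(1,2): no bracket -> illegal
(2,0): flips 2 -> legal
(2,4): no bracket -> illegal
(3,0): no bracket -> illegal
(3,1): flips 3 -> legal
(4,1): flips 1 -> legal
(4,2): no bracket -> illegal
(4,3): flips 1 -> legal
(4,4): no bracket -> illegal
W mobility = 4

Answer: B=5 W=4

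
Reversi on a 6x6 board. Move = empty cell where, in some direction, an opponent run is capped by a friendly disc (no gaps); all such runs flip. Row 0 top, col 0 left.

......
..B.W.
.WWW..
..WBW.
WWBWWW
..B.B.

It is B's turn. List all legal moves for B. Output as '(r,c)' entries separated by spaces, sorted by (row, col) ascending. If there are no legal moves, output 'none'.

(0,3): no bracket -> illegal
(0,4): no bracket -> illegal
(0,5): no bracket -> illegal
(1,0): flips 3 -> legal
(1,1): flips 1 -> legal
(1,3): flips 1 -> legal
(1,5): no bracket -> illegal
(2,0): no bracket -> illegal
(2,4): flips 2 -> legal
(2,5): flips 2 -> legal
(3,0): flips 2 -> legal
(3,1): flips 1 -> legal
(3,5): flips 1 -> legal
(5,0): no bracket -> illegal
(5,1): no bracket -> illegal
(5,3): flips 1 -> legal
(5,5): flips 1 -> legal

Answer: (1,0) (1,1) (1,3) (2,4) (2,5) (3,0) (3,1) (3,5) (5,3) (5,5)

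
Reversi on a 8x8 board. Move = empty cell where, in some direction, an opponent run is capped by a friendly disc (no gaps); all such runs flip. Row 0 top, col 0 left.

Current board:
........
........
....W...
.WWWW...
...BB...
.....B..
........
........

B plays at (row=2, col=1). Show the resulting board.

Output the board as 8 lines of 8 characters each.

Place B at (2,1); scan 8 dirs for brackets.
Dir NW: first cell '.' (not opp) -> no flip
Dir N: first cell '.' (not opp) -> no flip
Dir NE: first cell '.' (not opp) -> no flip
Dir W: first cell '.' (not opp) -> no flip
Dir E: first cell '.' (not opp) -> no flip
Dir SW: first cell '.' (not opp) -> no flip
Dir S: opp run (3,1), next='.' -> no flip
Dir SE: opp run (3,2) capped by B -> flip
All flips: (3,2)

Answer: ........
........
.B..W...
.WBWW...
...BB...
.....B..
........
........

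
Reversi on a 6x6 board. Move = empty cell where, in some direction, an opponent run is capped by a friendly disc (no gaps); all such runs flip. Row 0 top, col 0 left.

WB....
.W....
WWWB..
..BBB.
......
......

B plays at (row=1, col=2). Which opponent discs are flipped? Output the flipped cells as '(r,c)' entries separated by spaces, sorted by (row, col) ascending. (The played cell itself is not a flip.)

Answer: (2,2)

Derivation:
Dir NW: first cell 'B' (not opp) -> no flip
Dir N: first cell '.' (not opp) -> no flip
Dir NE: first cell '.' (not opp) -> no flip
Dir W: opp run (1,1), next='.' -> no flip
Dir E: first cell '.' (not opp) -> no flip
Dir SW: opp run (2,1), next='.' -> no flip
Dir S: opp run (2,2) capped by B -> flip
Dir SE: first cell 'B' (not opp) -> no flip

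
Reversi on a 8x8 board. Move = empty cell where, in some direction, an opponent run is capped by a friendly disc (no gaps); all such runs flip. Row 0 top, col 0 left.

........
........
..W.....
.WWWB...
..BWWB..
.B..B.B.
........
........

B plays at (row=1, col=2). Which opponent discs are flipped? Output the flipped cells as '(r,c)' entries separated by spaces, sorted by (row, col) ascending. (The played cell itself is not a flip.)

Dir NW: first cell '.' (not opp) -> no flip
Dir N: first cell '.' (not opp) -> no flip
Dir NE: first cell '.' (not opp) -> no flip
Dir W: first cell '.' (not opp) -> no flip
Dir E: first cell '.' (not opp) -> no flip
Dir SW: first cell '.' (not opp) -> no flip
Dir S: opp run (2,2) (3,2) capped by B -> flip
Dir SE: first cell '.' (not opp) -> no flip

Answer: (2,2) (3,2)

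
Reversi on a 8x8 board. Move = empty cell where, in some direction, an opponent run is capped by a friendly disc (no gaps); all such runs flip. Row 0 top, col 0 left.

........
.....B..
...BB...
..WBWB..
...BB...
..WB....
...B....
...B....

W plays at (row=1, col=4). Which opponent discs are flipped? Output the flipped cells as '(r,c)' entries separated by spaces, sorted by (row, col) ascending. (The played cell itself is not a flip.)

Dir NW: first cell '.' (not opp) -> no flip
Dir N: first cell '.' (not opp) -> no flip
Dir NE: first cell '.' (not opp) -> no flip
Dir W: first cell '.' (not opp) -> no flip
Dir E: opp run (1,5), next='.' -> no flip
Dir SW: opp run (2,3) capped by W -> flip
Dir S: opp run (2,4) capped by W -> flip
Dir SE: first cell '.' (not opp) -> no flip

Answer: (2,3) (2,4)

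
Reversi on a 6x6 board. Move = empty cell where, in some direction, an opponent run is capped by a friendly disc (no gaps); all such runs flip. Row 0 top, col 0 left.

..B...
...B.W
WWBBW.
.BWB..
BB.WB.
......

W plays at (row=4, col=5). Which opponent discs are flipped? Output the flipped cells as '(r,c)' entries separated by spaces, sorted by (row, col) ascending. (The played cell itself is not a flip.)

Answer: (4,4)

Derivation:
Dir NW: first cell '.' (not opp) -> no flip
Dir N: first cell '.' (not opp) -> no flip
Dir NE: edge -> no flip
Dir W: opp run (4,4) capped by W -> flip
Dir E: edge -> no flip
Dir SW: first cell '.' (not opp) -> no flip
Dir S: first cell '.' (not opp) -> no flip
Dir SE: edge -> no flip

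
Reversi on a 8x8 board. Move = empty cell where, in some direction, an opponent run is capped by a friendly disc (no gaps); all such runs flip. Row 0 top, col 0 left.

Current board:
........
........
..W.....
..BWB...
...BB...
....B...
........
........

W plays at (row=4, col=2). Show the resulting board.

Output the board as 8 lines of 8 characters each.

Place W at (4,2); scan 8 dirs for brackets.
Dir NW: first cell '.' (not opp) -> no flip
Dir N: opp run (3,2) capped by W -> flip
Dir NE: first cell 'W' (not opp) -> no flip
Dir W: first cell '.' (not opp) -> no flip
Dir E: opp run (4,3) (4,4), next='.' -> no flip
Dir SW: first cell '.' (not opp) -> no flip
Dir S: first cell '.' (not opp) -> no flip
Dir SE: first cell '.' (not opp) -> no flip
All flips: (3,2)

Answer: ........
........
..W.....
..WWB...
..WBB...
....B...
........
........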